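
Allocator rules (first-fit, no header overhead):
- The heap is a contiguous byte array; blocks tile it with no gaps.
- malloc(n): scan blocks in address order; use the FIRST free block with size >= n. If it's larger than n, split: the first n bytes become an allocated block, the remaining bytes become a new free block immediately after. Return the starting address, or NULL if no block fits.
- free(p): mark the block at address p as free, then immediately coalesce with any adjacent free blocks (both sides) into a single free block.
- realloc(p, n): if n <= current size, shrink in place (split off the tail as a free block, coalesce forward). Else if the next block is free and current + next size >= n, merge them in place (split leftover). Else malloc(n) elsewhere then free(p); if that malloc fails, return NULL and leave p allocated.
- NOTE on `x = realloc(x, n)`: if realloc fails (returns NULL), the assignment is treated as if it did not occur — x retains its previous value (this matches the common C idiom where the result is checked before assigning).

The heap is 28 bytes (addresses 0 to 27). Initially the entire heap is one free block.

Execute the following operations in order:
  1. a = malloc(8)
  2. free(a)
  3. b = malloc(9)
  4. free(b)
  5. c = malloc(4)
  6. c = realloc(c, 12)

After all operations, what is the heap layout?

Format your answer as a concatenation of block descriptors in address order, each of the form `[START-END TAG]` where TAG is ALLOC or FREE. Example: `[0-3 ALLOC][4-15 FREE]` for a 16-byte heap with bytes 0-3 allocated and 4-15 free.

Answer: [0-11 ALLOC][12-27 FREE]

Derivation:
Op 1: a = malloc(8) -> a = 0; heap: [0-7 ALLOC][8-27 FREE]
Op 2: free(a) -> (freed a); heap: [0-27 FREE]
Op 3: b = malloc(9) -> b = 0; heap: [0-8 ALLOC][9-27 FREE]
Op 4: free(b) -> (freed b); heap: [0-27 FREE]
Op 5: c = malloc(4) -> c = 0; heap: [0-3 ALLOC][4-27 FREE]
Op 6: c = realloc(c, 12) -> c = 0; heap: [0-11 ALLOC][12-27 FREE]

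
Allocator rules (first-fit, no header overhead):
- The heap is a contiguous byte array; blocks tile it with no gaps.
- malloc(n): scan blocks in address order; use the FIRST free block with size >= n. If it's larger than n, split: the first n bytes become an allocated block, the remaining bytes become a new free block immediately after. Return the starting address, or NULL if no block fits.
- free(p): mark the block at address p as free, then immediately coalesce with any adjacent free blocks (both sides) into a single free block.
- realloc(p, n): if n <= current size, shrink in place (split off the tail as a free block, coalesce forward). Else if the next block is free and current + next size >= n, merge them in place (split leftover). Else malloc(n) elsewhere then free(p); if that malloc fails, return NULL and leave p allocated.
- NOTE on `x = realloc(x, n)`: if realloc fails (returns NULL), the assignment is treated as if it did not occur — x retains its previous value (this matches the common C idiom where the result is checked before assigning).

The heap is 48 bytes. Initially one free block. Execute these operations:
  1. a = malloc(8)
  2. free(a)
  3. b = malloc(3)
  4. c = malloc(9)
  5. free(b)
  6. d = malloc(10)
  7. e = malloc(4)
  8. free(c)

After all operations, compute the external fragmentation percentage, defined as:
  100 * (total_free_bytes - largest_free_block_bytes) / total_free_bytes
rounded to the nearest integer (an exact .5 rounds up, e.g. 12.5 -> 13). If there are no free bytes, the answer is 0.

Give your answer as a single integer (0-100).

Op 1: a = malloc(8) -> a = 0; heap: [0-7 ALLOC][8-47 FREE]
Op 2: free(a) -> (freed a); heap: [0-47 FREE]
Op 3: b = malloc(3) -> b = 0; heap: [0-2 ALLOC][3-47 FREE]
Op 4: c = malloc(9) -> c = 3; heap: [0-2 ALLOC][3-11 ALLOC][12-47 FREE]
Op 5: free(b) -> (freed b); heap: [0-2 FREE][3-11 ALLOC][12-47 FREE]
Op 6: d = malloc(10) -> d = 12; heap: [0-2 FREE][3-11 ALLOC][12-21 ALLOC][22-47 FREE]
Op 7: e = malloc(4) -> e = 22; heap: [0-2 FREE][3-11 ALLOC][12-21 ALLOC][22-25 ALLOC][26-47 FREE]
Op 8: free(c) -> (freed c); heap: [0-11 FREE][12-21 ALLOC][22-25 ALLOC][26-47 FREE]
Free blocks: [12 22] total_free=34 largest=22 -> 100*(34-22)/34 = 1200/34 ≈ 35.294 -> rounds to 35

Answer: 35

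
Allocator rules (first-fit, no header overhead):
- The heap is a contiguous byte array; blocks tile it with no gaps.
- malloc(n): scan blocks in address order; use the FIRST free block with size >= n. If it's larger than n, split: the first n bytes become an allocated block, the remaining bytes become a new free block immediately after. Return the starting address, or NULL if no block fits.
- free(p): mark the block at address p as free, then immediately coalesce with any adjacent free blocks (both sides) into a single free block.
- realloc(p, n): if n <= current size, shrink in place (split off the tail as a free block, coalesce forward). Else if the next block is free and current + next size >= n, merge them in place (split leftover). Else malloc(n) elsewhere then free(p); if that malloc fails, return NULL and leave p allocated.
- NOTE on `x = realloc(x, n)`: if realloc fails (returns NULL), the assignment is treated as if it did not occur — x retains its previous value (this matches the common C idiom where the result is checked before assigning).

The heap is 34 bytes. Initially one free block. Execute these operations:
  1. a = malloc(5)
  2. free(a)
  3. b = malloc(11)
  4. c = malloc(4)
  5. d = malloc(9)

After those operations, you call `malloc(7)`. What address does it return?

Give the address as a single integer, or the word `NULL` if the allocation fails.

Op 1: a = malloc(5) -> a = 0; heap: [0-4 ALLOC][5-33 FREE]
Op 2: free(a) -> (freed a); heap: [0-33 FREE]
Op 3: b = malloc(11) -> b = 0; heap: [0-10 ALLOC][11-33 FREE]
Op 4: c = malloc(4) -> c = 11; heap: [0-10 ALLOC][11-14 ALLOC][15-33 FREE]
Op 5: d = malloc(9) -> d = 15; heap: [0-10 ALLOC][11-14 ALLOC][15-23 ALLOC][24-33 FREE]
malloc(7): first-fit scan over [0-10 ALLOC][11-14 ALLOC][15-23 ALLOC][24-33 FREE] -> 24

Answer: 24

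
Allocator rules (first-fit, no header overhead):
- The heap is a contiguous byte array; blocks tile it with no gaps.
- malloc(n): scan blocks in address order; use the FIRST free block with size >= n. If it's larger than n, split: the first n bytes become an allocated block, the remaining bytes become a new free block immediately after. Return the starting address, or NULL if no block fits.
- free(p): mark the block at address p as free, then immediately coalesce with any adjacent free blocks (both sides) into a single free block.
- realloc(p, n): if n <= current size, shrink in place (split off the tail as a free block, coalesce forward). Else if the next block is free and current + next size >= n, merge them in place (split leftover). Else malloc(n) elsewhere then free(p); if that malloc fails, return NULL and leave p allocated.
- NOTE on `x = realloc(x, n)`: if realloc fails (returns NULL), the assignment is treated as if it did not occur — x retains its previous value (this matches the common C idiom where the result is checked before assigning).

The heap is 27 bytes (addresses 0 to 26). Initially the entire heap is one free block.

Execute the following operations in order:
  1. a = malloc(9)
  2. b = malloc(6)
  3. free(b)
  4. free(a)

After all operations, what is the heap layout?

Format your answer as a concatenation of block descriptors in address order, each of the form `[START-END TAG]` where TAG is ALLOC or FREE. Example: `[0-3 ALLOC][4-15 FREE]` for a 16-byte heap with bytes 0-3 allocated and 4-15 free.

Answer: [0-26 FREE]

Derivation:
Op 1: a = malloc(9) -> a = 0; heap: [0-8 ALLOC][9-26 FREE]
Op 2: b = malloc(6) -> b = 9; heap: [0-8 ALLOC][9-14 ALLOC][15-26 FREE]
Op 3: free(b) -> (freed b); heap: [0-8 ALLOC][9-26 FREE]
Op 4: free(a) -> (freed a); heap: [0-26 FREE]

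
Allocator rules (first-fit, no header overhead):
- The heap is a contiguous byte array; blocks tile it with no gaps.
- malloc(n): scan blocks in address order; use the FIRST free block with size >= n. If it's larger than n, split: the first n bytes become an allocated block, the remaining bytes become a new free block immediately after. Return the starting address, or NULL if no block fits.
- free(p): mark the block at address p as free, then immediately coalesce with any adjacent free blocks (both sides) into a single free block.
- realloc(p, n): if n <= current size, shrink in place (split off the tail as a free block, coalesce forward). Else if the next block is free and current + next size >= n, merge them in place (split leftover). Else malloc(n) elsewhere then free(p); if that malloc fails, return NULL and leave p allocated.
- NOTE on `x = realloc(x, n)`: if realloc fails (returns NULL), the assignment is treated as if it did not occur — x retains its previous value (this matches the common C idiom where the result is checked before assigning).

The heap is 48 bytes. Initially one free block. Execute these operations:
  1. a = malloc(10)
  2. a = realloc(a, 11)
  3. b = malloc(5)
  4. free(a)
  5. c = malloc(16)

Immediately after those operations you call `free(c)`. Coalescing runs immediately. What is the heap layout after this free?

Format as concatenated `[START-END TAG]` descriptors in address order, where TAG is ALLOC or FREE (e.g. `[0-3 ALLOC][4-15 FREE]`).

Answer: [0-10 FREE][11-15 ALLOC][16-47 FREE]

Derivation:
Op 1: a = malloc(10) -> a = 0; heap: [0-9 ALLOC][10-47 FREE]
Op 2: a = realloc(a, 11) -> a = 0; heap: [0-10 ALLOC][11-47 FREE]
Op 3: b = malloc(5) -> b = 11; heap: [0-10 ALLOC][11-15 ALLOC][16-47 FREE]
Op 4: free(a) -> (freed a); heap: [0-10 FREE][11-15 ALLOC][16-47 FREE]
Op 5: c = malloc(16) -> c = 16; heap: [0-10 FREE][11-15 ALLOC][16-31 ALLOC][32-47 FREE]
free(c): c = 16 -> block [16-31 ALLOC]; mark free, coalesce with adjacent free neighbors -> [0-10 FREE][11-15 ALLOC][16-47 FREE]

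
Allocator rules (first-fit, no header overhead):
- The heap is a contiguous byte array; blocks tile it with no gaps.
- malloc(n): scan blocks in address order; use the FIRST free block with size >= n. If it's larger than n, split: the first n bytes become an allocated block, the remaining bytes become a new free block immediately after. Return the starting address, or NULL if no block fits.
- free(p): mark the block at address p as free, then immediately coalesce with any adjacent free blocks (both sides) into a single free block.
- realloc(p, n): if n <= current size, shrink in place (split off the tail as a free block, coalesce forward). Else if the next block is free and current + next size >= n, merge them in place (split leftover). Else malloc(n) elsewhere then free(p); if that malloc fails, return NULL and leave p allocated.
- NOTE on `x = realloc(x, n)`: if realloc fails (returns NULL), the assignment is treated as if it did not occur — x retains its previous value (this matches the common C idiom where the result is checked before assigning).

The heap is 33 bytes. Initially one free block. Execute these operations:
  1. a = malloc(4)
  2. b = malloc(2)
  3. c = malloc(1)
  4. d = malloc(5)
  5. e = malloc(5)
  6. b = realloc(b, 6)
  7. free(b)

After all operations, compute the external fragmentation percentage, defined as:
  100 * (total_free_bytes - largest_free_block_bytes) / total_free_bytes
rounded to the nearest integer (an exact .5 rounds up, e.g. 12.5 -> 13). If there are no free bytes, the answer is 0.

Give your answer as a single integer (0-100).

Op 1: a = malloc(4) -> a = 0; heap: [0-3 ALLOC][4-32 FREE]
Op 2: b = malloc(2) -> b = 4; heap: [0-3 ALLOC][4-5 ALLOC][6-32 FREE]
Op 3: c = malloc(1) -> c = 6; heap: [0-3 ALLOC][4-5 ALLOC][6-6 ALLOC][7-32 FREE]
Op 4: d = malloc(5) -> d = 7; heap: [0-3 ALLOC][4-5 ALLOC][6-6 ALLOC][7-11 ALLOC][12-32 FREE]
Op 5: e = malloc(5) -> e = 12; heap: [0-3 ALLOC][4-5 ALLOC][6-6 ALLOC][7-11 ALLOC][12-16 ALLOC][17-32 FREE]
Op 6: b = realloc(b, 6) -> b = 17; heap: [0-3 ALLOC][4-5 FREE][6-6 ALLOC][7-11 ALLOC][12-16 ALLOC][17-22 ALLOC][23-32 FREE]
Op 7: free(b) -> (freed b); heap: [0-3 ALLOC][4-5 FREE][6-6 ALLOC][7-11 ALLOC][12-16 ALLOC][17-32 FREE]
Free blocks: [2 16] total_free=18 largest=16 -> 100*(18-16)/18 = 200/18 ≈ 11.111 -> rounds to 11

Answer: 11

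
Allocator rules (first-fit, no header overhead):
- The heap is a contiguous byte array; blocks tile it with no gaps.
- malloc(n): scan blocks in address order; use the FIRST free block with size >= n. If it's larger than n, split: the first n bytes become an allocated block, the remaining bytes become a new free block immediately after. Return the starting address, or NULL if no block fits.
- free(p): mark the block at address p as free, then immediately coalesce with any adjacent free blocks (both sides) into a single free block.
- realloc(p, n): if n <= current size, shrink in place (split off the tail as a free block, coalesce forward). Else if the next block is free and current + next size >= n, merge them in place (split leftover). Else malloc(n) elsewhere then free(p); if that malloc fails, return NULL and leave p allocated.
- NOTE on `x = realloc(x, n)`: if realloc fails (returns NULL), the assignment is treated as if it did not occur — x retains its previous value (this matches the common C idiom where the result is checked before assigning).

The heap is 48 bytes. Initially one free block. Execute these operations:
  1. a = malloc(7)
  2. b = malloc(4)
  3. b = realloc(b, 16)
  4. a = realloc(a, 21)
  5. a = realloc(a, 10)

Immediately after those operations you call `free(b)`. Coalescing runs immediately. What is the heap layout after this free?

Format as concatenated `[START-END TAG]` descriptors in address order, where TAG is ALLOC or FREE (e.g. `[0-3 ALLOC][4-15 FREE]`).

Answer: [0-22 FREE][23-32 ALLOC][33-47 FREE]

Derivation:
Op 1: a = malloc(7) -> a = 0; heap: [0-6 ALLOC][7-47 FREE]
Op 2: b = malloc(4) -> b = 7; heap: [0-6 ALLOC][7-10 ALLOC][11-47 FREE]
Op 3: b = realloc(b, 16) -> b = 7; heap: [0-6 ALLOC][7-22 ALLOC][23-47 FREE]
Op 4: a = realloc(a, 21) -> a = 23; heap: [0-6 FREE][7-22 ALLOC][23-43 ALLOC][44-47 FREE]
Op 5: a = realloc(a, 10) -> a = 23; heap: [0-6 FREE][7-22 ALLOC][23-32 ALLOC][33-47 FREE]
free(b): b = 7 -> block [7-22 ALLOC]; mark free, coalesce with adjacent free neighbors -> [0-22 FREE][23-32 ALLOC][33-47 FREE]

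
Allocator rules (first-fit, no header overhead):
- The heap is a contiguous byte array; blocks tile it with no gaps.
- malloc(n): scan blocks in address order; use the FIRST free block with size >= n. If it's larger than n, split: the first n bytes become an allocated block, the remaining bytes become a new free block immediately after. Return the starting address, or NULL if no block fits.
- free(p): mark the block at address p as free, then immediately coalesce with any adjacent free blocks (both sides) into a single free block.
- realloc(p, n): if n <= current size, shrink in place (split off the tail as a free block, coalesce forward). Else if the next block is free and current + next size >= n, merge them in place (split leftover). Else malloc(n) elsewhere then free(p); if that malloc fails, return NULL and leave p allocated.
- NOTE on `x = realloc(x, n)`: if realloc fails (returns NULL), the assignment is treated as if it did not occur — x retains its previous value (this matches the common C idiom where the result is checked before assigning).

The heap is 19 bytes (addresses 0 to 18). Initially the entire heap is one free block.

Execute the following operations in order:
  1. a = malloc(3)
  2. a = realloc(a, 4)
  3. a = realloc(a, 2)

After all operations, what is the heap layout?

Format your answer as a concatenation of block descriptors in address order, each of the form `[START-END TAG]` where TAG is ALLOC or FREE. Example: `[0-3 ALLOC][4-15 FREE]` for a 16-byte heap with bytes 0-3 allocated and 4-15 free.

Answer: [0-1 ALLOC][2-18 FREE]

Derivation:
Op 1: a = malloc(3) -> a = 0; heap: [0-2 ALLOC][3-18 FREE]
Op 2: a = realloc(a, 4) -> a = 0; heap: [0-3 ALLOC][4-18 FREE]
Op 3: a = realloc(a, 2) -> a = 0; heap: [0-1 ALLOC][2-18 FREE]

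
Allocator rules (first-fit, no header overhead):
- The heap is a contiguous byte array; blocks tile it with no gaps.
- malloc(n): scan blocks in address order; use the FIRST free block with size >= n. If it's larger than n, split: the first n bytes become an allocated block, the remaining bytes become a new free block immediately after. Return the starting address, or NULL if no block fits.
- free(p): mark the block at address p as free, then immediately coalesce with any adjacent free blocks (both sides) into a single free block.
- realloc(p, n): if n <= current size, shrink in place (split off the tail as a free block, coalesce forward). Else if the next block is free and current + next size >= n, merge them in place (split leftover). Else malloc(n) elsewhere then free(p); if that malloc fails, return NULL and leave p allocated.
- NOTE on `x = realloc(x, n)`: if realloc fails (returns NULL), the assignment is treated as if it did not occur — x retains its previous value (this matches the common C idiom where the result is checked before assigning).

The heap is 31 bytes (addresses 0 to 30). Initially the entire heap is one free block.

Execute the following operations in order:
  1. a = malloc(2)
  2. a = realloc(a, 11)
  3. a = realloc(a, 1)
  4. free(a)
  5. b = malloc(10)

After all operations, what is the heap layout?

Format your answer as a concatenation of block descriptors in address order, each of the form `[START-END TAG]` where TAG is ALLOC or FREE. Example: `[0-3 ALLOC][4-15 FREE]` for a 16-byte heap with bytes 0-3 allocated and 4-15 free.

Answer: [0-9 ALLOC][10-30 FREE]

Derivation:
Op 1: a = malloc(2) -> a = 0; heap: [0-1 ALLOC][2-30 FREE]
Op 2: a = realloc(a, 11) -> a = 0; heap: [0-10 ALLOC][11-30 FREE]
Op 3: a = realloc(a, 1) -> a = 0; heap: [0-0 ALLOC][1-30 FREE]
Op 4: free(a) -> (freed a); heap: [0-30 FREE]
Op 5: b = malloc(10) -> b = 0; heap: [0-9 ALLOC][10-30 FREE]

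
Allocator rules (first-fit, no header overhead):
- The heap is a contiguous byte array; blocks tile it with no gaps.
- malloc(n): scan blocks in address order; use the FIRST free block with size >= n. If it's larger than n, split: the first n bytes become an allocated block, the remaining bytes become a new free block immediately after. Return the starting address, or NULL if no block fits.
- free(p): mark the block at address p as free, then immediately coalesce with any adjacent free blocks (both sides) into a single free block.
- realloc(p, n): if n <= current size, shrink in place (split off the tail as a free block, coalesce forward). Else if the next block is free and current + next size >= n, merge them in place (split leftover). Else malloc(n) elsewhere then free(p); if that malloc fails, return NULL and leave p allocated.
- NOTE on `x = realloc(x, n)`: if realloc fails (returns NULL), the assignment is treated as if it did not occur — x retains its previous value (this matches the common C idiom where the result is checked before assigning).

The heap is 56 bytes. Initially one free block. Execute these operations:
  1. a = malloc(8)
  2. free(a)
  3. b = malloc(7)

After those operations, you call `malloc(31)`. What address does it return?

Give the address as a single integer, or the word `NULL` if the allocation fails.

Answer: 7

Derivation:
Op 1: a = malloc(8) -> a = 0; heap: [0-7 ALLOC][8-55 FREE]
Op 2: free(a) -> (freed a); heap: [0-55 FREE]
Op 3: b = malloc(7) -> b = 0; heap: [0-6 ALLOC][7-55 FREE]
malloc(31): first-fit scan over [0-6 ALLOC][7-55 FREE] -> 7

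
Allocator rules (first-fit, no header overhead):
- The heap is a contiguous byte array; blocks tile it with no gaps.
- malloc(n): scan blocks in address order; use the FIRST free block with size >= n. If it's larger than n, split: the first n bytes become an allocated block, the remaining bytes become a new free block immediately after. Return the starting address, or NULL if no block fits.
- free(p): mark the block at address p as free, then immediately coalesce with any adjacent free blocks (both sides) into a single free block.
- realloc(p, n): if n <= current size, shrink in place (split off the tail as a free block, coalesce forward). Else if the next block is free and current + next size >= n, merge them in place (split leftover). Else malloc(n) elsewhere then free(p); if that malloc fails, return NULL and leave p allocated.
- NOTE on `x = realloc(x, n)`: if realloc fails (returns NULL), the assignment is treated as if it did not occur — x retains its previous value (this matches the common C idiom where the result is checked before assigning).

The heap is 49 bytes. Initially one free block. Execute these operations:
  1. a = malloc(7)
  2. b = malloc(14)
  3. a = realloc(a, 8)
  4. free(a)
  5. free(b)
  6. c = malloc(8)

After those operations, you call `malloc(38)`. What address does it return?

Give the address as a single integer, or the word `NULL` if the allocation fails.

Op 1: a = malloc(7) -> a = 0; heap: [0-6 ALLOC][7-48 FREE]
Op 2: b = malloc(14) -> b = 7; heap: [0-6 ALLOC][7-20 ALLOC][21-48 FREE]
Op 3: a = realloc(a, 8) -> a = 21; heap: [0-6 FREE][7-20 ALLOC][21-28 ALLOC][29-48 FREE]
Op 4: free(a) -> (freed a); heap: [0-6 FREE][7-20 ALLOC][21-48 FREE]
Op 5: free(b) -> (freed b); heap: [0-48 FREE]
Op 6: c = malloc(8) -> c = 0; heap: [0-7 ALLOC][8-48 FREE]
malloc(38): first-fit scan over [0-7 ALLOC][8-48 FREE] -> 8

Answer: 8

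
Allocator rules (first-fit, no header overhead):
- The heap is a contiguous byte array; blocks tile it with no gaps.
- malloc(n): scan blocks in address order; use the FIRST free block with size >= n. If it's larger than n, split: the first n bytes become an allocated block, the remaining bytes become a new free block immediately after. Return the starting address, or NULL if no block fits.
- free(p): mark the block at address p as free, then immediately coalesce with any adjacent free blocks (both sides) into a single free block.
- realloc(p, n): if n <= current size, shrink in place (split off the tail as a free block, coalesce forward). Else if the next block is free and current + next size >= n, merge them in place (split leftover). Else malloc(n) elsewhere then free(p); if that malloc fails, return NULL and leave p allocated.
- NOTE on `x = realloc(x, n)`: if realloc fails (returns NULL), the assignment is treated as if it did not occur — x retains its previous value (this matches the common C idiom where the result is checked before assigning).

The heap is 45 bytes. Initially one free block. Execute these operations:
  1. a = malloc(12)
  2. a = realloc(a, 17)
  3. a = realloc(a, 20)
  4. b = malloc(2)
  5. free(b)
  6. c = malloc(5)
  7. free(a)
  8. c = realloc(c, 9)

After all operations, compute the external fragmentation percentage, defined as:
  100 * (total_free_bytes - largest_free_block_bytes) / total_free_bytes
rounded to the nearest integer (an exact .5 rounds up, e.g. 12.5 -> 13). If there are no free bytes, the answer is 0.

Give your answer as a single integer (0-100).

Answer: 44

Derivation:
Op 1: a = malloc(12) -> a = 0; heap: [0-11 ALLOC][12-44 FREE]
Op 2: a = realloc(a, 17) -> a = 0; heap: [0-16 ALLOC][17-44 FREE]
Op 3: a = realloc(a, 20) -> a = 0; heap: [0-19 ALLOC][20-44 FREE]
Op 4: b = malloc(2) -> b = 20; heap: [0-19 ALLOC][20-21 ALLOC][22-44 FREE]
Op 5: free(b) -> (freed b); heap: [0-19 ALLOC][20-44 FREE]
Op 6: c = malloc(5) -> c = 20; heap: [0-19 ALLOC][20-24 ALLOC][25-44 FREE]
Op 7: free(a) -> (freed a); heap: [0-19 FREE][20-24 ALLOC][25-44 FREE]
Op 8: c = realloc(c, 9) -> c = 20; heap: [0-19 FREE][20-28 ALLOC][29-44 FREE]
Free blocks: [20 16] total_free=36 largest=20 -> 100*(36-20)/36 = 1600/36 ≈ 44.444 -> rounds to 44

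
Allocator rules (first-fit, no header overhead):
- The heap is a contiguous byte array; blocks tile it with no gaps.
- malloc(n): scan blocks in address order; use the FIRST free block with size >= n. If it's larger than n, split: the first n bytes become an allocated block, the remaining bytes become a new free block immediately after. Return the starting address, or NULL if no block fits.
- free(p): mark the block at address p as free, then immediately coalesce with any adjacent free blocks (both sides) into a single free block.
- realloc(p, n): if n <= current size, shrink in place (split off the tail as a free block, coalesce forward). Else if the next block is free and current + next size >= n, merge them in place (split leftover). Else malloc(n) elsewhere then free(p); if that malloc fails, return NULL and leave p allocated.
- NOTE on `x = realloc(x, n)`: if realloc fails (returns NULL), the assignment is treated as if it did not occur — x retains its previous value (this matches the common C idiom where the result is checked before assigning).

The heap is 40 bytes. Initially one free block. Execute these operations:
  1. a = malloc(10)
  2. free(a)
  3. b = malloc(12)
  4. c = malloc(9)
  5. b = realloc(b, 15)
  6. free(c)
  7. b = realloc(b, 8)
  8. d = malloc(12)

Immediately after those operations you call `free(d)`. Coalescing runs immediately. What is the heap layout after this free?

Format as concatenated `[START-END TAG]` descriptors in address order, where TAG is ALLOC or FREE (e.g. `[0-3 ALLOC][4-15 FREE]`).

Op 1: a = malloc(10) -> a = 0; heap: [0-9 ALLOC][10-39 FREE]
Op 2: free(a) -> (freed a); heap: [0-39 FREE]
Op 3: b = malloc(12) -> b = 0; heap: [0-11 ALLOC][12-39 FREE]
Op 4: c = malloc(9) -> c = 12; heap: [0-11 ALLOC][12-20 ALLOC][21-39 FREE]
Op 5: b = realloc(b, 15) -> b = 21; heap: [0-11 FREE][12-20 ALLOC][21-35 ALLOC][36-39 FREE]
Op 6: free(c) -> (freed c); heap: [0-20 FREE][21-35 ALLOC][36-39 FREE]
Op 7: b = realloc(b, 8) -> b = 21; heap: [0-20 FREE][21-28 ALLOC][29-39 FREE]
Op 8: d = malloc(12) -> d = 0; heap: [0-11 ALLOC][12-20 FREE][21-28 ALLOC][29-39 FREE]
free(d): d = 0 -> block [0-11 ALLOC]; mark free, coalesce with adjacent free neighbors -> [0-20 FREE][21-28 ALLOC][29-39 FREE]

Answer: [0-20 FREE][21-28 ALLOC][29-39 FREE]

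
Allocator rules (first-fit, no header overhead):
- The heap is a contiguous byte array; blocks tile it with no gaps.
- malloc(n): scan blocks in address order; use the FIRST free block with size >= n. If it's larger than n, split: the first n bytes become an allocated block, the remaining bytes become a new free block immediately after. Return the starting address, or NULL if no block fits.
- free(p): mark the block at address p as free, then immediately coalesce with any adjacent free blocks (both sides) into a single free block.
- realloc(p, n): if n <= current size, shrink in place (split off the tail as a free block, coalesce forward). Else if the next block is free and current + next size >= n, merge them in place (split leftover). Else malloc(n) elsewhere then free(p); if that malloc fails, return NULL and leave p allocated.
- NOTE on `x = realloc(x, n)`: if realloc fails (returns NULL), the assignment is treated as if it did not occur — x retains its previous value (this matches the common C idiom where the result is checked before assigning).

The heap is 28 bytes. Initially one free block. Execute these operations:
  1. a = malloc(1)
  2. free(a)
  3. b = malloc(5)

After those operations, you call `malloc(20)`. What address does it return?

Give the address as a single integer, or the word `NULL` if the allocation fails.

Op 1: a = malloc(1) -> a = 0; heap: [0-0 ALLOC][1-27 FREE]
Op 2: free(a) -> (freed a); heap: [0-27 FREE]
Op 3: b = malloc(5) -> b = 0; heap: [0-4 ALLOC][5-27 FREE]
malloc(20): first-fit scan over [0-4 ALLOC][5-27 FREE] -> 5

Answer: 5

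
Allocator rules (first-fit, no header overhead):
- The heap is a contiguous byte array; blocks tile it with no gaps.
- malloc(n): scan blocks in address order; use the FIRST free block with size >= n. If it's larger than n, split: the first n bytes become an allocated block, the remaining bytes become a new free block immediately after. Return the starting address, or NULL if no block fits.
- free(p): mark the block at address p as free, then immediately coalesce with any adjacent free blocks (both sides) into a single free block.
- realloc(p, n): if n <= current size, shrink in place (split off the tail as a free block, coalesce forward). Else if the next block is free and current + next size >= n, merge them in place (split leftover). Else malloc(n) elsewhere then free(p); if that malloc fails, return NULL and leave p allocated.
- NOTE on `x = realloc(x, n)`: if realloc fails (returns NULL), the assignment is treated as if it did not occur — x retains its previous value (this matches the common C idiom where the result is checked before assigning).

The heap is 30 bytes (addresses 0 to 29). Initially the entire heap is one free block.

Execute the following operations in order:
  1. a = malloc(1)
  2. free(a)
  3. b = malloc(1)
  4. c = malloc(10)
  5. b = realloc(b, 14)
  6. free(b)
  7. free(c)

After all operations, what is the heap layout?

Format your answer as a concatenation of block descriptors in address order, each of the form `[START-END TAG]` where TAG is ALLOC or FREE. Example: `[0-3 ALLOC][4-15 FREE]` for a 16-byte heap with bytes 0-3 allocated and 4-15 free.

Op 1: a = malloc(1) -> a = 0; heap: [0-0 ALLOC][1-29 FREE]
Op 2: free(a) -> (freed a); heap: [0-29 FREE]
Op 3: b = malloc(1) -> b = 0; heap: [0-0 ALLOC][1-29 FREE]
Op 4: c = malloc(10) -> c = 1; heap: [0-0 ALLOC][1-10 ALLOC][11-29 FREE]
Op 5: b = realloc(b, 14) -> b = 11; heap: [0-0 FREE][1-10 ALLOC][11-24 ALLOC][25-29 FREE]
Op 6: free(b) -> (freed b); heap: [0-0 FREE][1-10 ALLOC][11-29 FREE]
Op 7: free(c) -> (freed c); heap: [0-29 FREE]

Answer: [0-29 FREE]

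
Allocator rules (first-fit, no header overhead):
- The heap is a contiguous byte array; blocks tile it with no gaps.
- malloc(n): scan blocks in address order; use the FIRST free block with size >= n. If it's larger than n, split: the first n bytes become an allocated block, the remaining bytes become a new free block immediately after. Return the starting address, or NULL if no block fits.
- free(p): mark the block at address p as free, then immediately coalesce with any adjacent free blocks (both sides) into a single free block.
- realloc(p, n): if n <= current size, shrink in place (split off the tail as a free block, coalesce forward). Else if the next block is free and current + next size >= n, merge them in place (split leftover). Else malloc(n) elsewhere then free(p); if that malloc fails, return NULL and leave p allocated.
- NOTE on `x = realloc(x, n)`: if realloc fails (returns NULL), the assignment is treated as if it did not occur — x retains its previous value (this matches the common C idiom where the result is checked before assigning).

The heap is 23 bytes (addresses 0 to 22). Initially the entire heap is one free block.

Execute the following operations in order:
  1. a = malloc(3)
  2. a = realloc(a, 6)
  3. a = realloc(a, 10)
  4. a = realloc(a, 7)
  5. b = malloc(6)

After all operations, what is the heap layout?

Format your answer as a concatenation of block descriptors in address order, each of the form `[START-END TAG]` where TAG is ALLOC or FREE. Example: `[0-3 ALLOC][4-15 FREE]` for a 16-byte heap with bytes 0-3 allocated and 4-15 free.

Op 1: a = malloc(3) -> a = 0; heap: [0-2 ALLOC][3-22 FREE]
Op 2: a = realloc(a, 6) -> a = 0; heap: [0-5 ALLOC][6-22 FREE]
Op 3: a = realloc(a, 10) -> a = 0; heap: [0-9 ALLOC][10-22 FREE]
Op 4: a = realloc(a, 7) -> a = 0; heap: [0-6 ALLOC][7-22 FREE]
Op 5: b = malloc(6) -> b = 7; heap: [0-6 ALLOC][7-12 ALLOC][13-22 FREE]

Answer: [0-6 ALLOC][7-12 ALLOC][13-22 FREE]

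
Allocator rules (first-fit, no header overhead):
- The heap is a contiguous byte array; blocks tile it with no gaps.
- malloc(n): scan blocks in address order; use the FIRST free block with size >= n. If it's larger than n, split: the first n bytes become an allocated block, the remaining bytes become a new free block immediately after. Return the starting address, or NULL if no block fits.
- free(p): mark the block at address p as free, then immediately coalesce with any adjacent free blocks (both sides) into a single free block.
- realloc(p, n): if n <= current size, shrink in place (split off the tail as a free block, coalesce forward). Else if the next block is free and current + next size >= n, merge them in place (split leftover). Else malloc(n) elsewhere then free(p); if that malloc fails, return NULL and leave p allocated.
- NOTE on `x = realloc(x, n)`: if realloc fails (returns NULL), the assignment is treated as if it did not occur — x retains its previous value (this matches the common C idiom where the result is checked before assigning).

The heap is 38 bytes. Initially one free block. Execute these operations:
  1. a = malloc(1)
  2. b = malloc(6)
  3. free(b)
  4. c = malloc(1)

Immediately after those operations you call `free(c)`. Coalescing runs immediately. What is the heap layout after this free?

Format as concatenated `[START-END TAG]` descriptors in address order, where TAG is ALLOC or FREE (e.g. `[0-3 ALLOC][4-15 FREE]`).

Answer: [0-0 ALLOC][1-37 FREE]

Derivation:
Op 1: a = malloc(1) -> a = 0; heap: [0-0 ALLOC][1-37 FREE]
Op 2: b = malloc(6) -> b = 1; heap: [0-0 ALLOC][1-6 ALLOC][7-37 FREE]
Op 3: free(b) -> (freed b); heap: [0-0 ALLOC][1-37 FREE]
Op 4: c = malloc(1) -> c = 1; heap: [0-0 ALLOC][1-1 ALLOC][2-37 FREE]
free(c): c = 1 -> block [1-1 ALLOC]; mark free, coalesce with adjacent free neighbors -> [0-0 ALLOC][1-37 FREE]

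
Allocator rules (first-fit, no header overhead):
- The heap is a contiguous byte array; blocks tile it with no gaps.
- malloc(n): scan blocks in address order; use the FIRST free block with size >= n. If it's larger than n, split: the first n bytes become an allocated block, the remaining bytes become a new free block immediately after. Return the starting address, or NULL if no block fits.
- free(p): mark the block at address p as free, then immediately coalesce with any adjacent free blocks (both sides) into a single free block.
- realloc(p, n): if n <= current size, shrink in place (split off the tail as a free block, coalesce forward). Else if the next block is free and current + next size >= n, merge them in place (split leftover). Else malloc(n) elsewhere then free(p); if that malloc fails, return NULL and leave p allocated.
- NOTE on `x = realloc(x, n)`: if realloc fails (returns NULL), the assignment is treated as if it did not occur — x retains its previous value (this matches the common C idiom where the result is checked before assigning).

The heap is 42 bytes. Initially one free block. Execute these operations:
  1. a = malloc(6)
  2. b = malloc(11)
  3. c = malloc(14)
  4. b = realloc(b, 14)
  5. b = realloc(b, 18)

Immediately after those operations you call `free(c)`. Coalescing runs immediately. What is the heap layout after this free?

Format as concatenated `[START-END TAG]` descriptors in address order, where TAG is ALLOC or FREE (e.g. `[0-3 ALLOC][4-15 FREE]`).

Answer: [0-5 ALLOC][6-16 ALLOC][17-41 FREE]

Derivation:
Op 1: a = malloc(6) -> a = 0; heap: [0-5 ALLOC][6-41 FREE]
Op 2: b = malloc(11) -> b = 6; heap: [0-5 ALLOC][6-16 ALLOC][17-41 FREE]
Op 3: c = malloc(14) -> c = 17; heap: [0-5 ALLOC][6-16 ALLOC][17-30 ALLOC][31-41 FREE]
Op 4: b = realloc(b, 14) -> NULL (b unchanged); heap: [0-5 ALLOC][6-16 ALLOC][17-30 ALLOC][31-41 FREE]
Op 5: b = realloc(b, 18) -> NULL (b unchanged); heap: [0-5 ALLOC][6-16 ALLOC][17-30 ALLOC][31-41 FREE]
free(c): c = 17 -> block [17-30 ALLOC]; mark free, coalesce with adjacent free neighbors -> [0-5 ALLOC][6-16 ALLOC][17-41 FREE]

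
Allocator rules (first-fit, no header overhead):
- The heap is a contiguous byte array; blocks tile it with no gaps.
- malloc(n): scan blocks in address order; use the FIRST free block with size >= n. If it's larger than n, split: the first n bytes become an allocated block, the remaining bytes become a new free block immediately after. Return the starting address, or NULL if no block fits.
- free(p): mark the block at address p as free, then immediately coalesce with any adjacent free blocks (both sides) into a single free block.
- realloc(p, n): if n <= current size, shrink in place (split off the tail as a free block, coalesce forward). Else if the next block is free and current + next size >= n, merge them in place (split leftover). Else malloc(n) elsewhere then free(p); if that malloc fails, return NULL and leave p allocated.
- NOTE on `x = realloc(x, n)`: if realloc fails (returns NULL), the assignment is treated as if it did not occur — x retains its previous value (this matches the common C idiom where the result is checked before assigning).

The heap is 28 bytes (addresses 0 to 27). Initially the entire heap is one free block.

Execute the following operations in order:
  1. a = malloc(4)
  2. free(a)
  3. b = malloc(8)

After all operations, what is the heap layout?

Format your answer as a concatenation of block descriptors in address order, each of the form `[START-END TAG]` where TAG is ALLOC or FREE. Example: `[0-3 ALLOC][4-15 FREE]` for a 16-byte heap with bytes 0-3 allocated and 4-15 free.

Op 1: a = malloc(4) -> a = 0; heap: [0-3 ALLOC][4-27 FREE]
Op 2: free(a) -> (freed a); heap: [0-27 FREE]
Op 3: b = malloc(8) -> b = 0; heap: [0-7 ALLOC][8-27 FREE]

Answer: [0-7 ALLOC][8-27 FREE]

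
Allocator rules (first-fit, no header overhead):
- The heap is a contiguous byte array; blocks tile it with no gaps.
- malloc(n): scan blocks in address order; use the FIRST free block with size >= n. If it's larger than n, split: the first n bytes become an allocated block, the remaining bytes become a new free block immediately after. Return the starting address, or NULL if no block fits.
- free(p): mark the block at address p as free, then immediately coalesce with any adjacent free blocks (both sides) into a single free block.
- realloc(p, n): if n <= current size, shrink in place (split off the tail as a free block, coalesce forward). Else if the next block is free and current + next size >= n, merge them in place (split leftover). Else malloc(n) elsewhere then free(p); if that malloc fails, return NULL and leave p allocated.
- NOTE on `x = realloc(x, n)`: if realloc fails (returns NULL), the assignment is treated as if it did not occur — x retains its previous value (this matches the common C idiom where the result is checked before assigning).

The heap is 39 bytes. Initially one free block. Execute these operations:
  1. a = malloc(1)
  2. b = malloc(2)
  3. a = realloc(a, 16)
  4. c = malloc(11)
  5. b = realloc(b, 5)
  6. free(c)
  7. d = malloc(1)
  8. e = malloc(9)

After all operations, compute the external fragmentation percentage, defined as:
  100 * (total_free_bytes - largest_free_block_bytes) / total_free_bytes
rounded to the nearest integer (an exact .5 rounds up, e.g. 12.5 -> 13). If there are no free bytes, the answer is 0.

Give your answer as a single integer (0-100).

Answer: 50

Derivation:
Op 1: a = malloc(1) -> a = 0; heap: [0-0 ALLOC][1-38 FREE]
Op 2: b = malloc(2) -> b = 1; heap: [0-0 ALLOC][1-2 ALLOC][3-38 FREE]
Op 3: a = realloc(a, 16) -> a = 3; heap: [0-0 FREE][1-2 ALLOC][3-18 ALLOC][19-38 FREE]
Op 4: c = malloc(11) -> c = 19; heap: [0-0 FREE][1-2 ALLOC][3-18 ALLOC][19-29 ALLOC][30-38 FREE]
Op 5: b = realloc(b, 5) -> b = 30; heap: [0-2 FREE][3-18 ALLOC][19-29 ALLOC][30-34 ALLOC][35-38 FREE]
Op 6: free(c) -> (freed c); heap: [0-2 FREE][3-18 ALLOC][19-29 FREE][30-34 ALLOC][35-38 FREE]
Op 7: d = malloc(1) -> d = 0; heap: [0-0 ALLOC][1-2 FREE][3-18 ALLOC][19-29 FREE][30-34 ALLOC][35-38 FREE]
Op 8: e = malloc(9) -> e = 19; heap: [0-0 ALLOC][1-2 FREE][3-18 ALLOC][19-27 ALLOC][28-29 FREE][30-34 ALLOC][35-38 FREE]
Free blocks: [2 2 4] total_free=8 largest=4 -> 100*(8-4)/8 = 400/8 = 50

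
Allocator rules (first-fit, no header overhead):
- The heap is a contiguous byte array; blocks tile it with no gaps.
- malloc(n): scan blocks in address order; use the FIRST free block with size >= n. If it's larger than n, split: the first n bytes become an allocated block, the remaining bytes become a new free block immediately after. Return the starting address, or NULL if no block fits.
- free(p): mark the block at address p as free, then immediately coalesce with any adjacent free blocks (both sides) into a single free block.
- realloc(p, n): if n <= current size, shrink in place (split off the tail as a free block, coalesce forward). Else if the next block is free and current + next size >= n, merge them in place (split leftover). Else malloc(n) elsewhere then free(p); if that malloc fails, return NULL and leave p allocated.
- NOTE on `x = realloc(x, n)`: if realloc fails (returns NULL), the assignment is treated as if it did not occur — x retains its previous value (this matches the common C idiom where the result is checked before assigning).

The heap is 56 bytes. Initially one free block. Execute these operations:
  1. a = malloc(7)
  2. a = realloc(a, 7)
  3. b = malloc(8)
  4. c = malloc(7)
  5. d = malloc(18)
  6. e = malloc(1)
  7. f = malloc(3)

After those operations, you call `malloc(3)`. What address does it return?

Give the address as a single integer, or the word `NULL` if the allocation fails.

Op 1: a = malloc(7) -> a = 0; heap: [0-6 ALLOC][7-55 FREE]
Op 2: a = realloc(a, 7) -> a = 0; heap: [0-6 ALLOC][7-55 FREE]
Op 3: b = malloc(8) -> b = 7; heap: [0-6 ALLOC][7-14 ALLOC][15-55 FREE]
Op 4: c = malloc(7) -> c = 15; heap: [0-6 ALLOC][7-14 ALLOC][15-21 ALLOC][22-55 FREE]
Op 5: d = malloc(18) -> d = 22; heap: [0-6 ALLOC][7-14 ALLOC][15-21 ALLOC][22-39 ALLOC][40-55 FREE]
Op 6: e = malloc(1) -> e = 40; heap: [0-6 ALLOC][7-14 ALLOC][15-21 ALLOC][22-39 ALLOC][40-40 ALLOC][41-55 FREE]
Op 7: f = malloc(3) -> f = 41; heap: [0-6 ALLOC][7-14 ALLOC][15-21 ALLOC][22-39 ALLOC][40-40 ALLOC][41-43 ALLOC][44-55 FREE]
malloc(3): first-fit scan over [0-6 ALLOC][7-14 ALLOC][15-21 ALLOC][22-39 ALLOC][40-40 ALLOC][41-43 ALLOC][44-55 FREE] -> 44

Answer: 44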